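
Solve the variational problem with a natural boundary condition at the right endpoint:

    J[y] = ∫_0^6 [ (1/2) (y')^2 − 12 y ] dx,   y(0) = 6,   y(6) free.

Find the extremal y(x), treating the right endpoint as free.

The Lagrangian L = (1/2) (y')^2 − 12 y gives
    ∂L/∂y = −12,   ∂L/∂y' = y'.
Euler-Lagrange: d/dx(y') − (−12) = 0, i.e. y'' + 12 = 0, so
    y(x) = −(12/2) x^2 + C1 x + C2.
Fixed left endpoint y(0) = 6 ⇒ C2 = 6.
The right endpoint x = 6 is free, so the natural (transversality) condition is ∂L/∂y' |_{x=6} = 0, i.e. y'(6) = 0.
Compute y'(x) = −12 x + C1, so y'(6) = −72 + C1 = 0 ⇒ C1 = 72.
Therefore the extremal is
    y(x) = −6 x^2 + 72 x + 6.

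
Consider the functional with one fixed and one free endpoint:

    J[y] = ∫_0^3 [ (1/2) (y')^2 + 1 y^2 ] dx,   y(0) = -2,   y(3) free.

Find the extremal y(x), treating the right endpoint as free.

The Lagrangian L = (1/2) (y')^2 + 1 y^2 gives
    ∂L/∂y = 2 y,   ∂L/∂y' = y'.
Euler-Lagrange: y'' − 2 y = 0.
With k = sqrt(2), the general solution is
    y(x) = A cosh(sqrt(2) x) + B sinh(sqrt(2) x).
Fixed left endpoint y(0) = -2 ⇒ A = -2.
The right endpoint x = 3 is free, so the natural (transversality) condition is ∂L/∂y' |_{x=3} = 0, i.e. y'(3) = 0.
Compute y'(x) = A k sinh(k x) + B k cosh(k x), so
    y'(3) = A k sinh(k·3) + B k cosh(k·3) = 0
    ⇒ B = −A tanh(k·3) = 2 tanh(sqrt(2)·3).
Therefore the extremal is
    y(x) = −2 cosh(sqrt(2) x) + 2 tanh(sqrt(2)·3) sinh(sqrt(2) x).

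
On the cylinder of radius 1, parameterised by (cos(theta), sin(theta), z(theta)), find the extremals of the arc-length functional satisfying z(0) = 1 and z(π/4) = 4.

Parameterise the cylinder of radius R = 1 as
    r(θ) = (cos θ, sin θ, z(θ)).
The arc-length element is
    ds = sqrt(1 + (dz/dθ)^2) dθ,
so the Lagrangian is L = sqrt(1 + z'^2).
L depends on z' only, not on z or θ, so ∂L/∂z = 0 and
    ∂L/∂z' = z' / sqrt(1 + z'^2).
The Euler-Lagrange equation gives
    d/dθ( z' / sqrt(1 + z'^2) ) = 0,
so z' is constant. Integrating once:
    z(θ) = a θ + b,
a helix on the cylinder (a straight line when the cylinder is unrolled). The constants a, b are determined by the endpoint conditions.
With endpoint conditions z(0) = 1 and z(π/4) = 4: from z(0) = b we get b = 1, and a·π/4 + 1 = 4 gives a = 12/π, so
    z(θ) = (12/π) θ + 1.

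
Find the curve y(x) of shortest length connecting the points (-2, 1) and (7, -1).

Arc-length functional: J[y] = ∫ sqrt(1 + (y')^2) dx.
Lagrangian L = sqrt(1 + (y')^2) has no explicit y dependence, so ∂L/∂y = 0 and the Euler-Lagrange equation gives
    d/dx( y' / sqrt(1 + (y')^2) ) = 0  ⇒  y' / sqrt(1 + (y')^2) = const.
Hence y' is constant, so y(x) is affine.
Fitting the endpoints (-2, 1) and (7, -1):
    slope m = ((-1) − 1) / (7 − (-2)) = -2/9,
    intercept c = 1 − m·(-2) = 5/9.
Extremal: y(x) = (-2/9) x + 5/9.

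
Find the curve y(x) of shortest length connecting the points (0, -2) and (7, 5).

Arc-length functional: J[y] = ∫ sqrt(1 + (y')^2) dx.
Lagrangian L = sqrt(1 + (y')^2) has no explicit y dependence, so ∂L/∂y = 0 and the Euler-Lagrange equation gives
    d/dx( y' / sqrt(1 + (y')^2) ) = 0  ⇒  y' / sqrt(1 + (y')^2) = const.
Hence y' is constant, so y(x) is affine.
Fitting the endpoints (0, -2) and (7, 5):
    slope m = (5 − (-2)) / (7 − 0) = 1,
    intercept c = (-2) − m·0 = -2.
Extremal: y(x) = x - 2.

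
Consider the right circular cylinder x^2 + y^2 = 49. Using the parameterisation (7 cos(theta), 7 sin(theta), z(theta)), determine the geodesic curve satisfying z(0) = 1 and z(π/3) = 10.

Parameterise the cylinder of radius R = 7 as
    r(θ) = (7 cos θ, 7 sin θ, z(θ)).
The arc-length element is
    ds = sqrt(49 + (dz/dθ)^2) dθ,
so the Lagrangian is L = sqrt(49 + z'^2).
L depends on z' only, not on z or θ, so ∂L/∂z = 0 and
    ∂L/∂z' = z' / sqrt(49 + z'^2).
The Euler-Lagrange equation gives
    d/dθ( z' / sqrt(49 + z'^2) ) = 0,
so z' is constant. Integrating once:
    z(θ) = a θ + b,
a helix on the cylinder (a straight line when the cylinder is unrolled). The constants a, b are determined by the endpoint conditions.
With endpoint conditions z(0) = 1 and z(π/3) = 10: from z(0) = b we get b = 1, and a·π/3 + 1 = 10 gives a = 27/π, so
    z(θ) = (27/π) θ + 1.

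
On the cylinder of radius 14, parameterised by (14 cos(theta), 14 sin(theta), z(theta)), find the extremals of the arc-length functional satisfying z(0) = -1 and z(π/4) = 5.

Parameterise the cylinder of radius R = 14 as
    r(θ) = (14 cos θ, 14 sin θ, z(θ)).
The arc-length element is
    ds = sqrt(196 + (dz/dθ)^2) dθ,
so the Lagrangian is L = sqrt(196 + z'^2).
L depends on z' only, not on z or θ, so ∂L/∂z = 0 and
    ∂L/∂z' = z' / sqrt(196 + z'^2).
The Euler-Lagrange equation gives
    d/dθ( z' / sqrt(196 + z'^2) ) = 0,
so z' is constant. Integrating once:
    z(θ) = a θ + b,
a helix on the cylinder (a straight line when the cylinder is unrolled). The constants a, b are determined by the endpoint conditions.
With endpoint conditions z(0) = -1 and z(π/4) = 5: from z(0) = b we get b = -1, and a·π/4 + -1 = 5 gives a = 24/π, so
    z(θ) = (24/π) θ − 1.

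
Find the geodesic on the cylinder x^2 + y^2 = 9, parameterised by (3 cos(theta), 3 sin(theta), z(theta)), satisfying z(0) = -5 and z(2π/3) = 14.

Parameterise the cylinder of radius R = 3 as
    r(θ) = (3 cos θ, 3 sin θ, z(θ)).
The arc-length element is
    ds = sqrt(9 + (dz/dθ)^2) dθ,
so the Lagrangian is L = sqrt(9 + z'^2).
L depends on z' only, not on z or θ, so ∂L/∂z = 0 and
    ∂L/∂z' = z' / sqrt(9 + z'^2).
The Euler-Lagrange equation gives
    d/dθ( z' / sqrt(9 + z'^2) ) = 0,
so z' is constant. Integrating once:
    z(θ) = a θ + b,
a helix on the cylinder (a straight line when the cylinder is unrolled). The constants a, b are determined by the endpoint conditions.
With endpoint conditions z(0) = -5 and z(2π/3) = 14: from z(0) = b we get b = -5, and a·2π/3 + -5 = 14 gives a = 57/(2π), so
    z(θ) = (57/(2π)) θ − 5.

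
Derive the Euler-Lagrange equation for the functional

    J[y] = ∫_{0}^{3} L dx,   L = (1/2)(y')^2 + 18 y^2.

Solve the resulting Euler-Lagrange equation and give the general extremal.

The Lagrangian is L = (1/2)(y')^2 + 18 y^2.
∂L/∂y = 36y.
∂L/∂y' = y'.
The Euler-Lagrange equation d/dx(∂L/∂y') − ∂L/∂y = 0 becomes:
    y'' - 36 y = 0
General solution: y(x) = A e^(6x) + B e^(-6x), where A and B are arbitrary constants fixed by the endpoint conditions.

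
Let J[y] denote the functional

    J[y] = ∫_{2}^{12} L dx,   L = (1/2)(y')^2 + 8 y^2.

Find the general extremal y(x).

The Lagrangian is L = (1/2)(y')^2 + 8 y^2.
∂L/∂y = 16y.
∂L/∂y' = y'.
The Euler-Lagrange equation d/dx(∂L/∂y') − ∂L/∂y = 0 becomes:
    y'' - 16 y = 0
General solution: y(x) = A e^(4x) + B e^(-4x), where A and B are arbitrary constants fixed by the endpoint conditions.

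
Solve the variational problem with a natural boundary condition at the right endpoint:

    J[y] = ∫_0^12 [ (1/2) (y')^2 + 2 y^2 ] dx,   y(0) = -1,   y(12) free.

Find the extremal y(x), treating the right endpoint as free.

The Lagrangian L = (1/2) (y')^2 + 2 y^2 gives
    ∂L/∂y = 4 y,   ∂L/∂y' = y'.
Euler-Lagrange: y'' − 4 y = 0.
With k = 2, the general solution is
    y(x) = A cosh(2 x) + B sinh(2 x).
Fixed left endpoint y(0) = -1 ⇒ A = -1.
The right endpoint x = 12 is free, so the natural (transversality) condition is ∂L/∂y' |_{x=12} = 0, i.e. y'(12) = 0.
Compute y'(x) = A k sinh(k x) + B k cosh(k x), so
    y'(12) = A k sinh(k·12) + B k cosh(k·12) = 0
    ⇒ B = −A tanh(k·12) = tanh(2·12).
Therefore the extremal is
    y(x) = −cosh(2 x) + tanh(2·12) sinh(2 x).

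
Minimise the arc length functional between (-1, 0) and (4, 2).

Arc-length functional: J[y] = ∫ sqrt(1 + (y')^2) dx.
Lagrangian L = sqrt(1 + (y')^2) has no explicit y dependence, so ∂L/∂y = 0 and the Euler-Lagrange equation gives
    d/dx( y' / sqrt(1 + (y')^2) ) = 0  ⇒  y' / sqrt(1 + (y')^2) = const.
Hence y' is constant, so y(x) is affine.
Fitting the endpoints (-1, 0) and (4, 2):
    slope m = (2 − 0) / (4 − (-1)) = 2/5,
    intercept c = 0 − m·(-1) = 2/5.
Extremal: y(x) = (2/5) x + 2/5.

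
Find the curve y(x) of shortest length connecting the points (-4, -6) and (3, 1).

Arc-length functional: J[y] = ∫ sqrt(1 + (y')^2) dx.
Lagrangian L = sqrt(1 + (y')^2) has no explicit y dependence, so ∂L/∂y = 0 and the Euler-Lagrange equation gives
    d/dx( y' / sqrt(1 + (y')^2) ) = 0  ⇒  y' / sqrt(1 + (y')^2) = const.
Hence y' is constant, so y(x) is affine.
Fitting the endpoints (-4, -6) and (3, 1):
    slope m = (1 − (-6)) / (3 − (-4)) = 1,
    intercept c = (-6) − m·(-4) = -2.
Extremal: y(x) = x - 2.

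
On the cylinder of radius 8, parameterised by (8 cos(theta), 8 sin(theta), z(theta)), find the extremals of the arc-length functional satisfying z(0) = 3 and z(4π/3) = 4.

Parameterise the cylinder of radius R = 8 as
    r(θ) = (8 cos θ, 8 sin θ, z(θ)).
The arc-length element is
    ds = sqrt(64 + (dz/dθ)^2) dθ,
so the Lagrangian is L = sqrt(64 + z'^2).
L depends on z' only, not on z or θ, so ∂L/∂z = 0 and
    ∂L/∂z' = z' / sqrt(64 + z'^2).
The Euler-Lagrange equation gives
    d/dθ( z' / sqrt(64 + z'^2) ) = 0,
so z' is constant. Integrating once:
    z(θ) = a θ + b,
a helix on the cylinder (a straight line when the cylinder is unrolled). The constants a, b are determined by the endpoint conditions.
With endpoint conditions z(0) = 3 and z(4π/3) = 4: from z(0) = b we get b = 3, and a·4π/3 + 3 = 4 gives a = 3/(4π), so
    z(θ) = (3/(4π)) θ + 3.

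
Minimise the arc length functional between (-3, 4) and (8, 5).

Arc-length functional: J[y] = ∫ sqrt(1 + (y')^2) dx.
Lagrangian L = sqrt(1 + (y')^2) has no explicit y dependence, so ∂L/∂y = 0 and the Euler-Lagrange equation gives
    d/dx( y' / sqrt(1 + (y')^2) ) = 0  ⇒  y' / sqrt(1 + (y')^2) = const.
Hence y' is constant, so y(x) is affine.
Fitting the endpoints (-3, 4) and (8, 5):
    slope m = (5 − 4) / (8 − (-3)) = 1/11,
    intercept c = 4 − m·(-3) = 47/11.
Extremal: y(x) = (1/11) x + 47/11.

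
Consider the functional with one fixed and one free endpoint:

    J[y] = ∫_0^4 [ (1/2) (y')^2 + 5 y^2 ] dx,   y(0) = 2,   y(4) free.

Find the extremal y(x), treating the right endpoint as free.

The Lagrangian L = (1/2) (y')^2 + 5 y^2 gives
    ∂L/∂y = 10 y,   ∂L/∂y' = y'.
Euler-Lagrange: y'' − 10 y = 0.
With k = sqrt(10), the general solution is
    y(x) = A cosh(sqrt(10) x) + B sinh(sqrt(10) x).
Fixed left endpoint y(0) = 2 ⇒ A = 2.
The right endpoint x = 4 is free, so the natural (transversality) condition is ∂L/∂y' |_{x=4} = 0, i.e. y'(4) = 0.
Compute y'(x) = A k sinh(k x) + B k cosh(k x), so
    y'(4) = A k sinh(k·4) + B k cosh(k·4) = 0
    ⇒ B = −A tanh(k·4) = − 2 tanh(sqrt(10)·4).
Therefore the extremal is
    y(x) = 2 cosh(sqrt(10) x) − 2 tanh(sqrt(10)·4) sinh(sqrt(10) x).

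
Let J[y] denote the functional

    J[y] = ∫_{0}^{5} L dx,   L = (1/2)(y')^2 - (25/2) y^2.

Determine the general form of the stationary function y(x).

The Lagrangian is L = (1/2)(y')^2 - (25/2) y^2.
∂L/∂y = -25y.
∂L/∂y' = y'.
The Euler-Lagrange equation d/dx(∂L/∂y') − ∂L/∂y = 0 becomes:
    y'' + 25 y = 0
General solution: y(x) = A sin(5x) + B cos(5x), where A and B are arbitrary constants fixed by the endpoint conditions.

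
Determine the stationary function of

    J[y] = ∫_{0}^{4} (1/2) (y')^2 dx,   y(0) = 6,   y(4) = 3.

The Lagrangian is L = (1/2) (y')^2.
Compute ∂L/∂y = 0, ∂L/∂y' = y'.
The Euler-Lagrange equation d/dx(∂L/∂y') − ∂L/∂y = 0 reduces to
    y'' = 0.
Its general solution is
    y(x) = A x + B,
with A, B fixed by the endpoint conditions.
Applying the endpoint conditions y(0) = 6 and y(4) = 3: solve A·0 + B = 6 and A·4 + B = 3. Subtracting gives A(4 − 0) = 3 − 6, so A = -3/4, and B = 6 − A·0 = 6. Therefore
    y(x) = (-3/4) x + 6.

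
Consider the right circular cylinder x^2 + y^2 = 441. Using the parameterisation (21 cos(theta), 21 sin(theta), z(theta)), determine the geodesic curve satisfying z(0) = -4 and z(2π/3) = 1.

Parameterise the cylinder of radius R = 21 as
    r(θ) = (21 cos θ, 21 sin θ, z(θ)).
The arc-length element is
    ds = sqrt(441 + (dz/dθ)^2) dθ,
so the Lagrangian is L = sqrt(441 + z'^2).
L depends on z' only, not on z or θ, so ∂L/∂z = 0 and
    ∂L/∂z' = z' / sqrt(441 + z'^2).
The Euler-Lagrange equation gives
    d/dθ( z' / sqrt(441 + z'^2) ) = 0,
so z' is constant. Integrating once:
    z(θ) = a θ + b,
a helix on the cylinder (a straight line when the cylinder is unrolled). The constants a, b are determined by the endpoint conditions.
With endpoint conditions z(0) = -4 and z(2π/3) = 1: from z(0) = b we get b = -4, and a·2π/3 + -4 = 1 gives a = 15/(2π), so
    z(θ) = (15/(2π)) θ − 4.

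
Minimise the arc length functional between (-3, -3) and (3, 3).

Arc-length functional: J[y] = ∫ sqrt(1 + (y')^2) dx.
Lagrangian L = sqrt(1 + (y')^2) has no explicit y dependence, so ∂L/∂y = 0 and the Euler-Lagrange equation gives
    d/dx( y' / sqrt(1 + (y')^2) ) = 0  ⇒  y' / sqrt(1 + (y')^2) = const.
Hence y' is constant, so y(x) is affine.
Fitting the endpoints (-3, -3) and (3, 3):
    slope m = (3 − (-3)) / (3 − (-3)) = 1,
    intercept c = (-3) − m·(-3) = 0.
Extremal: y(x) = x.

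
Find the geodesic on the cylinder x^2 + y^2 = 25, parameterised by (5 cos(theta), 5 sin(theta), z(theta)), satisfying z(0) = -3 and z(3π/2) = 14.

Parameterise the cylinder of radius R = 5 as
    r(θ) = (5 cos θ, 5 sin θ, z(θ)).
The arc-length element is
    ds = sqrt(25 + (dz/dθ)^2) dθ,
so the Lagrangian is L = sqrt(25 + z'^2).
L depends on z' only, not on z or θ, so ∂L/∂z = 0 and
    ∂L/∂z' = z' / sqrt(25 + z'^2).
The Euler-Lagrange equation gives
    d/dθ( z' / sqrt(25 + z'^2) ) = 0,
so z' is constant. Integrating once:
    z(θ) = a θ + b,
a helix on the cylinder (a straight line when the cylinder is unrolled). The constants a, b are determined by the endpoint conditions.
With endpoint conditions z(0) = -3 and z(3π/2) = 14: from z(0) = b we get b = -3, and a·3π/2 + -3 = 14 gives a = 34/(3π), so
    z(θ) = (34/(3π)) θ − 3.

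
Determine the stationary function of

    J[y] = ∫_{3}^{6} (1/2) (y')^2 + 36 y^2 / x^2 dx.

The Lagrangian is L = (1/2) (y')^2 + 36 y^2 / x^2.
Compute ∂L/∂y = 72y/x^2, ∂L/∂y' = y'.
The Euler-Lagrange equation d/dx(∂L/∂y') − ∂L/∂y = 0 reduces to
    y'' − 72/x^2 · y = 0  (x > 0).
Its general solution is
    y(x) = A x^9 + B x^(-8),
with A, B fixed by the endpoint conditions.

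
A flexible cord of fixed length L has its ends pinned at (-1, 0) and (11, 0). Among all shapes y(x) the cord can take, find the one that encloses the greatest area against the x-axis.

Set up the augmented Lagrangian using a multiplier λ for the length constraint:
    F(y, y') = y − λ sqrt(1 + y'^2).
F has no explicit x dependence, so the Beltrami identity yields a first integral
    F − y' ∂F/∂y' = C.
Compute ∂F/∂y' = −λ y' / sqrt(1 + y'^2). Then
    y − λ sqrt(1 + y'^2) + λ y'^2 / sqrt(1 + y'^2) = C
    ⇒  y − λ / sqrt(1 + y'^2) = C.
Solving for y' and integrating gives
    (x − a)^2 + (y − b)^2 = λ^2,
a circular arc of radius λ. The constants a, b are determined by the endpoint conditions y(-1) = y(11) = 0, and λ is fixed implicitly by the length constraint
    ∫_{-1}^{11} sqrt(1 + y'^2) dx = L.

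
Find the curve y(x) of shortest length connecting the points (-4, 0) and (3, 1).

Arc-length functional: J[y] = ∫ sqrt(1 + (y')^2) dx.
Lagrangian L = sqrt(1 + (y')^2) has no explicit y dependence, so ∂L/∂y = 0 and the Euler-Lagrange equation gives
    d/dx( y' / sqrt(1 + (y')^2) ) = 0  ⇒  y' / sqrt(1 + (y')^2) = const.
Hence y' is constant, so y(x) is affine.
Fitting the endpoints (-4, 0) and (3, 1):
    slope m = (1 − 0) / (3 − (-4)) = 1/7,
    intercept c = 0 − m·(-4) = 4/7.
Extremal: y(x) = (1/7) x + 4/7.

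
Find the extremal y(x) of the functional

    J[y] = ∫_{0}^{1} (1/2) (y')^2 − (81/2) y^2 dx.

The Lagrangian is L = (1/2) (y')^2 − (81/2) y^2.
Compute ∂L/∂y = -81y, ∂L/∂y' = y'.
The Euler-Lagrange equation d/dx(∂L/∂y') − ∂L/∂y = 0 reduces to
    y'' + 81 y = 0.
Its general solution is
    y(x) = A sin(9x) + B cos(9x),
with A, B fixed by the endpoint conditions.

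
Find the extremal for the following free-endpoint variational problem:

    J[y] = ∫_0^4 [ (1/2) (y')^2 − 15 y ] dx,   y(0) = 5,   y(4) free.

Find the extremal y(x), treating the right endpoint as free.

The Lagrangian L = (1/2) (y')^2 − 15 y gives
    ∂L/∂y = −15,   ∂L/∂y' = y'.
Euler-Lagrange: d/dx(y') − (−15) = 0, i.e. y'' + 15 = 0, so
    y(x) = −(15/2) x^2 + C1 x + C2.
Fixed left endpoint y(0) = 5 ⇒ C2 = 5.
The right endpoint x = 4 is free, so the natural (transversality) condition is ∂L/∂y' |_{x=4} = 0, i.e. y'(4) = 0.
Compute y'(x) = −15 x + C1, so y'(4) = −60 + C1 = 0 ⇒ C1 = 60.
Therefore the extremal is
    y(x) = −(15/2) x^2 + 60 x + 5.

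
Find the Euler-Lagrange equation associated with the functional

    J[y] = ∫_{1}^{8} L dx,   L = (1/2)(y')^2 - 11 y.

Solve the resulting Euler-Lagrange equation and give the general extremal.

The Lagrangian is L = (1/2)(y')^2 - 11 y.
∂L/∂y = -11.
∂L/∂y' = y'.
The Euler-Lagrange equation d/dx(∂L/∂y') − ∂L/∂y = 0 becomes:
    y'' + 11 = 0
General solution: y(x) = -(11/2) x^2 + A x + B, where A and B are arbitrary constants fixed by the endpoint conditions.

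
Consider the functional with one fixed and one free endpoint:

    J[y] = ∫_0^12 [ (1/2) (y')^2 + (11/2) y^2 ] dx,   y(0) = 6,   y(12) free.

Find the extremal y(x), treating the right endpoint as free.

The Lagrangian L = (1/2) (y')^2 + (11/2) y^2 gives
    ∂L/∂y = 11 y,   ∂L/∂y' = y'.
Euler-Lagrange: y'' − 11 y = 0.
With k = sqrt(11), the general solution is
    y(x) = A cosh(sqrt(11) x) + B sinh(sqrt(11) x).
Fixed left endpoint y(0) = 6 ⇒ A = 6.
The right endpoint x = 12 is free, so the natural (transversality) condition is ∂L/∂y' |_{x=12} = 0, i.e. y'(12) = 0.
Compute y'(x) = A k sinh(k x) + B k cosh(k x), so
    y'(12) = A k sinh(k·12) + B k cosh(k·12) = 0
    ⇒ B = −A tanh(k·12) = − 6 tanh(sqrt(11)·12).
Therefore the extremal is
    y(x) = 6 cosh(sqrt(11) x) − 6 tanh(sqrt(11)·12) sinh(sqrt(11) x).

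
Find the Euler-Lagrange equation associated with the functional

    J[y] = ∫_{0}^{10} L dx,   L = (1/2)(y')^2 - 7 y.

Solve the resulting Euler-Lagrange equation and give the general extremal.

The Lagrangian is L = (1/2)(y')^2 - 7 y.
∂L/∂y = -7.
∂L/∂y' = y'.
The Euler-Lagrange equation d/dx(∂L/∂y') − ∂L/∂y = 0 becomes:
    y'' + 7 = 0
General solution: y(x) = -(7/2) x^2 + A x + B, where A and B are arbitrary constants fixed by the endpoint conditions.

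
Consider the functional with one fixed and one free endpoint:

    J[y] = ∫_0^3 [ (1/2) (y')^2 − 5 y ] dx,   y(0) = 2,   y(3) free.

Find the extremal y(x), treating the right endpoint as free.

The Lagrangian L = (1/2) (y')^2 − 5 y gives
    ∂L/∂y = −5,   ∂L/∂y' = y'.
Euler-Lagrange: d/dx(y') − (−5) = 0, i.e. y'' + 5 = 0, so
    y(x) = −(5/2) x^2 + C1 x + C2.
Fixed left endpoint y(0) = 2 ⇒ C2 = 2.
The right endpoint x = 3 is free, so the natural (transversality) condition is ∂L/∂y' |_{x=3} = 0, i.e. y'(3) = 0.
Compute y'(x) = −5 x + C1, so y'(3) = −15 + C1 = 0 ⇒ C1 = 15.
Therefore the extremal is
    y(x) = −(5/2) x^2 + 15 x + 2.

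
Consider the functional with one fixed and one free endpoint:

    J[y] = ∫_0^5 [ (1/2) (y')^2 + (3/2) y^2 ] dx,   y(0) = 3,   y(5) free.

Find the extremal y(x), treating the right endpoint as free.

The Lagrangian L = (1/2) (y')^2 + (3/2) y^2 gives
    ∂L/∂y = 3 y,   ∂L/∂y' = y'.
Euler-Lagrange: y'' − 3 y = 0.
With k = sqrt(3), the general solution is
    y(x) = A cosh(sqrt(3) x) + B sinh(sqrt(3) x).
Fixed left endpoint y(0) = 3 ⇒ A = 3.
The right endpoint x = 5 is free, so the natural (transversality) condition is ∂L/∂y' |_{x=5} = 0, i.e. y'(5) = 0.
Compute y'(x) = A k sinh(k x) + B k cosh(k x), so
    y'(5) = A k sinh(k·5) + B k cosh(k·5) = 0
    ⇒ B = −A tanh(k·5) = − 3 tanh(sqrt(3)·5).
Therefore the extremal is
    y(x) = 3 cosh(sqrt(3) x) − 3 tanh(sqrt(3)·5) sinh(sqrt(3) x).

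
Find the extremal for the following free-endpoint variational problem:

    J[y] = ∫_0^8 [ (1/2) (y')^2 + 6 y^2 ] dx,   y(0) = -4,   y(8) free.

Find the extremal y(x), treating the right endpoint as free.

The Lagrangian L = (1/2) (y')^2 + 6 y^2 gives
    ∂L/∂y = 12 y,   ∂L/∂y' = y'.
Euler-Lagrange: y'' − 12 y = 0.
With k = sqrt(12), the general solution is
    y(x) = A cosh(sqrt(12) x) + B sinh(sqrt(12) x).
Fixed left endpoint y(0) = -4 ⇒ A = -4.
The right endpoint x = 8 is free, so the natural (transversality) condition is ∂L/∂y' |_{x=8} = 0, i.e. y'(8) = 0.
Compute y'(x) = A k sinh(k x) + B k cosh(k x), so
    y'(8) = A k sinh(k·8) + B k cosh(k·8) = 0
    ⇒ B = −A tanh(k·8) = 4 tanh(sqrt(12)·8).
Therefore the extremal is
    y(x) = −4 cosh(sqrt(12) x) + 4 tanh(sqrt(12)·8) sinh(sqrt(12) x).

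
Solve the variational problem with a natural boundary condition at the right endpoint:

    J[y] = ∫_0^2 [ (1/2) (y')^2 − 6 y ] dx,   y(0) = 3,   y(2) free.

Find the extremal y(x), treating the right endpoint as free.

The Lagrangian L = (1/2) (y')^2 − 6 y gives
    ∂L/∂y = −6,   ∂L/∂y' = y'.
Euler-Lagrange: d/dx(y') − (−6) = 0, i.e. y'' + 6 = 0, so
    y(x) = −(6/2) x^2 + C1 x + C2.
Fixed left endpoint y(0) = 3 ⇒ C2 = 3.
The right endpoint x = 2 is free, so the natural (transversality) condition is ∂L/∂y' |_{x=2} = 0, i.e. y'(2) = 0.
Compute y'(x) = −6 x + C1, so y'(2) = −12 + C1 = 0 ⇒ C1 = 12.
Therefore the extremal is
    y(x) = −3 x^2 + 12 x + 3.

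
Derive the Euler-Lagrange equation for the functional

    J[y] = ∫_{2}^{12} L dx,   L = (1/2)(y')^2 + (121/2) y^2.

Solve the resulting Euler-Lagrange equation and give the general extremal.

The Lagrangian is L = (1/2)(y')^2 + (121/2) y^2.
∂L/∂y = 121y.
∂L/∂y' = y'.
The Euler-Lagrange equation d/dx(∂L/∂y') − ∂L/∂y = 0 becomes:
    y'' - 121 y = 0
General solution: y(x) = A e^(11x) + B e^(-11x), where A and B are arbitrary constants fixed by the endpoint conditions.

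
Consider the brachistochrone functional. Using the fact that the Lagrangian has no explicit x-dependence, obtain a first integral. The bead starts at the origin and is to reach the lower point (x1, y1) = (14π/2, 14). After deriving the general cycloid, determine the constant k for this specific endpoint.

The Lagrangian L = sqrt((1 + y'^2) / y) has no explicit x dependence, so the Beltrami identity applies:
    L − y' ∂L/∂y' = C.
Compute ∂L/∂y' = y' / sqrt(y (1 + y'^2)).
Substitute:
    sqrt((1 + y'^2)/y) − y'·y' / sqrt(y (1 + y'^2))
    = (1 + y'^2) / sqrt(y (1 + y'^2)) − y'^2 / sqrt(y (1 + y'^2))
    = 1 / sqrt(y (1 + y'^2)) = C.
Squaring and rearranging gives the first integral
    y (1 + y'^2) = 1/C^2 =: k   (constant).
Solving this first-order ODE by the substitution
    y = (k/2)(1 − cos θ)
yields the cycloid parameterisation
    x(θ) = (k/2)(θ − sin θ),   y(θ) = (k/2)(1 − cos θ).
The constant k is fixed by the endpoint condition.
Now fit the given lower endpoint (x1, y1) = (14π/2, 14). At the bottom of the first arch (θ = π), the parametric equations give
    y(π) = (k/2)(1 − cos π) = k,
    x(π) = (k/2)(π − sin π) = kπ/2.
Matching y(π) = 14 gives k = 14, consistent with x(π) = 14π/2. Therefore the specific cycloid is
    x(θ) = (14/2)(θ − sin θ),   y(θ) = (14/2)(1 − cos θ).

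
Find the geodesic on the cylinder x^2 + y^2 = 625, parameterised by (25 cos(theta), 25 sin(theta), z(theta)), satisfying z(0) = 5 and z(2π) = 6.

Parameterise the cylinder of radius R = 25 as
    r(θ) = (25 cos θ, 25 sin θ, z(θ)).
The arc-length element is
    ds = sqrt(625 + (dz/dθ)^2) dθ,
so the Lagrangian is L = sqrt(625 + z'^2).
L depends on z' only, not on z or θ, so ∂L/∂z = 0 and
    ∂L/∂z' = z' / sqrt(625 + z'^2).
The Euler-Lagrange equation gives
    d/dθ( z' / sqrt(625 + z'^2) ) = 0,
so z' is constant. Integrating once:
    z(θ) = a θ + b,
a helix on the cylinder (a straight line when the cylinder is unrolled). The constants a, b are determined by the endpoint conditions.
With endpoint conditions z(0) = 5 and z(2π) = 6: from z(0) = b we get b = 5, and a·2π + 5 = 6 gives a = 1/(2π), so
    z(θ) = (1/(2π)) θ + 5.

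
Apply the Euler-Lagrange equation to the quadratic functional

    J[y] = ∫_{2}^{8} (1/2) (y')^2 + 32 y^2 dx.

The Lagrangian is L = (1/2) (y')^2 + 32 y^2.
Compute ∂L/∂y = 64y, ∂L/∂y' = y'.
The Euler-Lagrange equation d/dx(∂L/∂y') − ∂L/∂y = 0 reduces to
    y'' − 64 y = 0.
Its general solution is
    y(x) = A e^(8x) + B e^(−8x),
with A, B fixed by the endpoint conditions.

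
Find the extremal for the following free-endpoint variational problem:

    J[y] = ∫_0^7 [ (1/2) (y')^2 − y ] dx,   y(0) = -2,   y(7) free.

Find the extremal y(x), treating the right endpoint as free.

The Lagrangian L = (1/2) (y')^2 − y gives
    ∂L/∂y = −1,   ∂L/∂y' = y'.
Euler-Lagrange: d/dx(y') − (−1) = 0, i.e. y'' + 1 = 0, so
    y(x) = −(1/2) x^2 + C1 x + C2.
Fixed left endpoint y(0) = -2 ⇒ C2 = -2.
The right endpoint x = 7 is free, so the natural (transversality) condition is ∂L/∂y' |_{x=7} = 0, i.e. y'(7) = 0.
Compute y'(x) = −1 x + C1, so y'(7) = −7 + C1 = 0 ⇒ C1 = 7.
Therefore the extremal is
    y(x) = −x^2/2 + 7 x − 2.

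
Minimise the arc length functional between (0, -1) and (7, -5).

Arc-length functional: J[y] = ∫ sqrt(1 + (y')^2) dx.
Lagrangian L = sqrt(1 + (y')^2) has no explicit y dependence, so ∂L/∂y = 0 and the Euler-Lagrange equation gives
    d/dx( y' / sqrt(1 + (y')^2) ) = 0  ⇒  y' / sqrt(1 + (y')^2) = const.
Hence y' is constant, so y(x) is affine.
Fitting the endpoints (0, -1) and (7, -5):
    slope m = ((-5) − (-1)) / (7 − 0) = -4/7,
    intercept c = (-1) − m·0 = -1.
Extremal: y(x) = (-4/7) x - 1.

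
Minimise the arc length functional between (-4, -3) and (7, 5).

Arc-length functional: J[y] = ∫ sqrt(1 + (y')^2) dx.
Lagrangian L = sqrt(1 + (y')^2) has no explicit y dependence, so ∂L/∂y = 0 and the Euler-Lagrange equation gives
    d/dx( y' / sqrt(1 + (y')^2) ) = 0  ⇒  y' / sqrt(1 + (y')^2) = const.
Hence y' is constant, so y(x) is affine.
Fitting the endpoints (-4, -3) and (7, 5):
    slope m = (5 − (-3)) / (7 − (-4)) = 8/11,
    intercept c = (-3) − m·(-4) = -1/11.
Extremal: y(x) = (8/11) x - 1/11.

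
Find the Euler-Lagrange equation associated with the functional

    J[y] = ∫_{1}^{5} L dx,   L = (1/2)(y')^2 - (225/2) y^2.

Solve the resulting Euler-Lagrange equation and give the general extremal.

The Lagrangian is L = (1/2)(y')^2 - (225/2) y^2.
∂L/∂y = -225y.
∂L/∂y' = y'.
The Euler-Lagrange equation d/dx(∂L/∂y') − ∂L/∂y = 0 becomes:
    y'' + 225 y = 0
General solution: y(x) = A sin(15x) + B cos(15x), where A and B are arbitrary constants fixed by the endpoint conditions.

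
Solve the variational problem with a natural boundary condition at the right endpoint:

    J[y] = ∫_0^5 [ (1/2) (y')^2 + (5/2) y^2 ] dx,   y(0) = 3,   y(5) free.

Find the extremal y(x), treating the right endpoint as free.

The Lagrangian L = (1/2) (y')^2 + (5/2) y^2 gives
    ∂L/∂y = 5 y,   ∂L/∂y' = y'.
Euler-Lagrange: y'' − 5 y = 0.
With k = sqrt(5), the general solution is
    y(x) = A cosh(sqrt(5) x) + B sinh(sqrt(5) x).
Fixed left endpoint y(0) = 3 ⇒ A = 3.
The right endpoint x = 5 is free, so the natural (transversality) condition is ∂L/∂y' |_{x=5} = 0, i.e. y'(5) = 0.
Compute y'(x) = A k sinh(k x) + B k cosh(k x), so
    y'(5) = A k sinh(k·5) + B k cosh(k·5) = 0
    ⇒ B = −A tanh(k·5) = − 3 tanh(sqrt(5)·5).
Therefore the extremal is
    y(x) = 3 cosh(sqrt(5) x) − 3 tanh(sqrt(5)·5) sinh(sqrt(5) x).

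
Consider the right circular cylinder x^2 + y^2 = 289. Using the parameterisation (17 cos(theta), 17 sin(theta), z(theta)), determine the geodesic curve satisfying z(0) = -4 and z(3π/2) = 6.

Parameterise the cylinder of radius R = 17 as
    r(θ) = (17 cos θ, 17 sin θ, z(θ)).
The arc-length element is
    ds = sqrt(289 + (dz/dθ)^2) dθ,
so the Lagrangian is L = sqrt(289 + z'^2).
L depends on z' only, not on z or θ, so ∂L/∂z = 0 and
    ∂L/∂z' = z' / sqrt(289 + z'^2).
The Euler-Lagrange equation gives
    d/dθ( z' / sqrt(289 + z'^2) ) = 0,
so z' is constant. Integrating once:
    z(θ) = a θ + b,
a helix on the cylinder (a straight line when the cylinder is unrolled). The constants a, b are determined by the endpoint conditions.
With endpoint conditions z(0) = -4 and z(3π/2) = 6: from z(0) = b we get b = -4, and a·3π/2 + -4 = 6 gives a = 20/(3π), so
    z(θ) = (20/(3π)) θ − 4.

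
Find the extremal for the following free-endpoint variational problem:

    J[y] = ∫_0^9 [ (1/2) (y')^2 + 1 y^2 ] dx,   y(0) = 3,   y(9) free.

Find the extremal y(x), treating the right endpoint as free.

The Lagrangian L = (1/2) (y')^2 + 1 y^2 gives
    ∂L/∂y = 2 y,   ∂L/∂y' = y'.
Euler-Lagrange: y'' − 2 y = 0.
With k = sqrt(2), the general solution is
    y(x) = A cosh(sqrt(2) x) + B sinh(sqrt(2) x).
Fixed left endpoint y(0) = 3 ⇒ A = 3.
The right endpoint x = 9 is free, so the natural (transversality) condition is ∂L/∂y' |_{x=9} = 0, i.e. y'(9) = 0.
Compute y'(x) = A k sinh(k x) + B k cosh(k x), so
    y'(9) = A k sinh(k·9) + B k cosh(k·9) = 0
    ⇒ B = −A tanh(k·9) = − 3 tanh(sqrt(2)·9).
Therefore the extremal is
    y(x) = 3 cosh(sqrt(2) x) − 3 tanh(sqrt(2)·9) sinh(sqrt(2) x).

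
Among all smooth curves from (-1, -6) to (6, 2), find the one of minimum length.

Arc-length functional: J[y] = ∫ sqrt(1 + (y')^2) dx.
Lagrangian L = sqrt(1 + (y')^2) has no explicit y dependence, so ∂L/∂y = 0 and the Euler-Lagrange equation gives
    d/dx( y' / sqrt(1 + (y')^2) ) = 0  ⇒  y' / sqrt(1 + (y')^2) = const.
Hence y' is constant, so y(x) is affine.
Fitting the endpoints (-1, -6) and (6, 2):
    slope m = (2 − (-6)) / (6 − (-1)) = 8/7,
    intercept c = (-6) − m·(-1) = -34/7.
Extremal: y(x) = (8/7) x - 34/7.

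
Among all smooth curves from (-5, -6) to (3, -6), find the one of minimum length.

Arc-length functional: J[y] = ∫ sqrt(1 + (y')^2) dx.
Lagrangian L = sqrt(1 + (y')^2) has no explicit y dependence, so ∂L/∂y = 0 and the Euler-Lagrange equation gives
    d/dx( y' / sqrt(1 + (y')^2) ) = 0  ⇒  y' / sqrt(1 + (y')^2) = const.
Hence y' is constant, so y(x) is affine.
Fitting the endpoints (-5, -6) and (3, -6):
    slope m = ((-6) − (-6)) / (3 − (-5)) = 0,
    intercept c = (-6) − m·(-5) = -6.
Extremal: y(x) = -6.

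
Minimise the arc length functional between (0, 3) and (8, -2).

Arc-length functional: J[y] = ∫ sqrt(1 + (y')^2) dx.
Lagrangian L = sqrt(1 + (y')^2) has no explicit y dependence, so ∂L/∂y = 0 and the Euler-Lagrange equation gives
    d/dx( y' / sqrt(1 + (y')^2) ) = 0  ⇒  y' / sqrt(1 + (y')^2) = const.
Hence y' is constant, so y(x) is affine.
Fitting the endpoints (0, 3) and (8, -2):
    slope m = ((-2) − 3) / (8 − 0) = -5/8,
    intercept c = 3 − m·0 = 3.
Extremal: y(x) = (-5/8) x + 3.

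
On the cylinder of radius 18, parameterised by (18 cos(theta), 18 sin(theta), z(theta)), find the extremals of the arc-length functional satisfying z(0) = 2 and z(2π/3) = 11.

Parameterise the cylinder of radius R = 18 as
    r(θ) = (18 cos θ, 18 sin θ, z(θ)).
The arc-length element is
    ds = sqrt(324 + (dz/dθ)^2) dθ,
so the Lagrangian is L = sqrt(324 + z'^2).
L depends on z' only, not on z or θ, so ∂L/∂z = 0 and
    ∂L/∂z' = z' / sqrt(324 + z'^2).
The Euler-Lagrange equation gives
    d/dθ( z' / sqrt(324 + z'^2) ) = 0,
so z' is constant. Integrating once:
    z(θ) = a θ + b,
a helix on the cylinder (a straight line when the cylinder is unrolled). The constants a, b are determined by the endpoint conditions.
With endpoint conditions z(0) = 2 and z(2π/3) = 11: from z(0) = b we get b = 2, and a·2π/3 + 2 = 11 gives a = 27/(2π), so
    z(θ) = (27/(2π)) θ + 2.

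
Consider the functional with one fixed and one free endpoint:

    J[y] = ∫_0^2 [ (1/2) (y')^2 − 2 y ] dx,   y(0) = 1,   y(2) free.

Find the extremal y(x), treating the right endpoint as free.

The Lagrangian L = (1/2) (y')^2 − 2 y gives
    ∂L/∂y = −2,   ∂L/∂y' = y'.
Euler-Lagrange: d/dx(y') − (−2) = 0, i.e. y'' + 2 = 0, so
    y(x) = −(2/2) x^2 + C1 x + C2.
Fixed left endpoint y(0) = 1 ⇒ C2 = 1.
The right endpoint x = 2 is free, so the natural (transversality) condition is ∂L/∂y' |_{x=2} = 0, i.e. y'(2) = 0.
Compute y'(x) = −2 x + C1, so y'(2) = −4 + C1 = 0 ⇒ C1 = 4.
Therefore the extremal is
    y(x) = −x^2 + 4 x + 1.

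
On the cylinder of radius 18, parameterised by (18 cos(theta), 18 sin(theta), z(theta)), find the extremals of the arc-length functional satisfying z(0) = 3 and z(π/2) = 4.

Parameterise the cylinder of radius R = 18 as
    r(θ) = (18 cos θ, 18 sin θ, z(θ)).
The arc-length element is
    ds = sqrt(324 + (dz/dθ)^2) dθ,
so the Lagrangian is L = sqrt(324 + z'^2).
L depends on z' only, not on z or θ, so ∂L/∂z = 0 and
    ∂L/∂z' = z' / sqrt(324 + z'^2).
The Euler-Lagrange equation gives
    d/dθ( z' / sqrt(324 + z'^2) ) = 0,
so z' is constant. Integrating once:
    z(θ) = a θ + b,
a helix on the cylinder (a straight line when the cylinder is unrolled). The constants a, b are determined by the endpoint conditions.
With endpoint conditions z(0) = 3 and z(π/2) = 4: from z(0) = b we get b = 3, and a·π/2 + 3 = 4 gives a = 2/π, so
    z(θ) = (2/π) θ + 3.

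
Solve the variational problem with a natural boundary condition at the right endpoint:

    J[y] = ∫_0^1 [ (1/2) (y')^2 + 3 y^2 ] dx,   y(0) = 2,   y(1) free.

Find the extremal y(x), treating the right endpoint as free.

The Lagrangian L = (1/2) (y')^2 + 3 y^2 gives
    ∂L/∂y = 6 y,   ∂L/∂y' = y'.
Euler-Lagrange: y'' − 6 y = 0.
With k = sqrt(6), the general solution is
    y(x) = A cosh(sqrt(6) x) + B sinh(sqrt(6) x).
Fixed left endpoint y(0) = 2 ⇒ A = 2.
The right endpoint x = 1 is free, so the natural (transversality) condition is ∂L/∂y' |_{x=1} = 0, i.e. y'(1) = 0.
Compute y'(x) = A k sinh(k x) + B k cosh(k x), so
    y'(1) = A k sinh(k·1) + B k cosh(k·1) = 0
    ⇒ B = −A tanh(k·1) = − 2 tanh(sqrt(6)·1).
Therefore the extremal is
    y(x) = 2 cosh(sqrt(6) x) − 2 tanh(sqrt(6)·1) sinh(sqrt(6) x).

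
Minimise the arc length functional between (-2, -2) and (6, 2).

Arc-length functional: J[y] = ∫ sqrt(1 + (y')^2) dx.
Lagrangian L = sqrt(1 + (y')^2) has no explicit y dependence, so ∂L/∂y = 0 and the Euler-Lagrange equation gives
    d/dx( y' / sqrt(1 + (y')^2) ) = 0  ⇒  y' / sqrt(1 + (y')^2) = const.
Hence y' is constant, so y(x) is affine.
Fitting the endpoints (-2, -2) and (6, 2):
    slope m = (2 − (-2)) / (6 − (-2)) = 1/2,
    intercept c = (-2) − m·(-2) = -1.
Extremal: y(x) = (1/2) x - 1.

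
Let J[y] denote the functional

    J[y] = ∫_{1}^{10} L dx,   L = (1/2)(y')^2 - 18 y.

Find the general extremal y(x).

The Lagrangian is L = (1/2)(y')^2 - 18 y.
∂L/∂y = -18.
∂L/∂y' = y'.
The Euler-Lagrange equation d/dx(∂L/∂y') − ∂L/∂y = 0 becomes:
    y'' + 18 = 0
General solution: y(x) = -9 x^2 + A x + B, where A and B are arbitrary constants fixed by the endpoint conditions.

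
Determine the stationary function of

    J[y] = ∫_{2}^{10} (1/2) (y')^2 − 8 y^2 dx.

The Lagrangian is L = (1/2) (y')^2 − 8 y^2.
Compute ∂L/∂y = -16y, ∂L/∂y' = y'.
The Euler-Lagrange equation d/dx(∂L/∂y') − ∂L/∂y = 0 reduces to
    y'' + 16 y = 0.
Its general solution is
    y(x) = A sin(4x) + B cos(4x),
with A, B fixed by the endpoint conditions.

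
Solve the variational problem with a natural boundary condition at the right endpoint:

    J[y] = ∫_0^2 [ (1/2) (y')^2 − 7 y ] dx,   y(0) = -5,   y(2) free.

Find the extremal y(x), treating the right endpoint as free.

The Lagrangian L = (1/2) (y')^2 − 7 y gives
    ∂L/∂y = −7,   ∂L/∂y' = y'.
Euler-Lagrange: d/dx(y') − (−7) = 0, i.e. y'' + 7 = 0, so
    y(x) = −(7/2) x^2 + C1 x + C2.
Fixed left endpoint y(0) = -5 ⇒ C2 = -5.
The right endpoint x = 2 is free, so the natural (transversality) condition is ∂L/∂y' |_{x=2} = 0, i.e. y'(2) = 0.
Compute y'(x) = −7 x + C1, so y'(2) = −14 + C1 = 0 ⇒ C1 = 14.
Therefore the extremal is
    y(x) = −(7/2) x^2 + 14 x − 5.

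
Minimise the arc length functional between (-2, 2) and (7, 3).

Arc-length functional: J[y] = ∫ sqrt(1 + (y')^2) dx.
Lagrangian L = sqrt(1 + (y')^2) has no explicit y dependence, so ∂L/∂y = 0 and the Euler-Lagrange equation gives
    d/dx( y' / sqrt(1 + (y')^2) ) = 0  ⇒  y' / sqrt(1 + (y')^2) = const.
Hence y' is constant, so y(x) is affine.
Fitting the endpoints (-2, 2) and (7, 3):
    slope m = (3 − 2) / (7 − (-2)) = 1/9,
    intercept c = 2 − m·(-2) = 20/9.
Extremal: y(x) = (1/9) x + 20/9.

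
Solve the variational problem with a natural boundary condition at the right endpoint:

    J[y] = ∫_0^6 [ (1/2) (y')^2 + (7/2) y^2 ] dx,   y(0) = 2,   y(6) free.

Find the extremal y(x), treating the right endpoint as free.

The Lagrangian L = (1/2) (y')^2 + (7/2) y^2 gives
    ∂L/∂y = 7 y,   ∂L/∂y' = y'.
Euler-Lagrange: y'' − 7 y = 0.
With k = sqrt(7), the general solution is
    y(x) = A cosh(sqrt(7) x) + B sinh(sqrt(7) x).
Fixed left endpoint y(0) = 2 ⇒ A = 2.
The right endpoint x = 6 is free, so the natural (transversality) condition is ∂L/∂y' |_{x=6} = 0, i.e. y'(6) = 0.
Compute y'(x) = A k sinh(k x) + B k cosh(k x), so
    y'(6) = A k sinh(k·6) + B k cosh(k·6) = 0
    ⇒ B = −A tanh(k·6) = − 2 tanh(sqrt(7)·6).
Therefore the extremal is
    y(x) = 2 cosh(sqrt(7) x) − 2 tanh(sqrt(7)·6) sinh(sqrt(7) x).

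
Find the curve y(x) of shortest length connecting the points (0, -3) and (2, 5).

Arc-length functional: J[y] = ∫ sqrt(1 + (y')^2) dx.
Lagrangian L = sqrt(1 + (y')^2) has no explicit y dependence, so ∂L/∂y = 0 and the Euler-Lagrange equation gives
    d/dx( y' / sqrt(1 + (y')^2) ) = 0  ⇒  y' / sqrt(1 + (y')^2) = const.
Hence y' is constant, so y(x) is affine.
Fitting the endpoints (0, -3) and (2, 5):
    slope m = (5 − (-3)) / (2 − 0) = 4,
    intercept c = (-3) − m·0 = -3.
Extremal: y(x) = 4 x - 3.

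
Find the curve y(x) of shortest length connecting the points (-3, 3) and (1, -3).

Arc-length functional: J[y] = ∫ sqrt(1 + (y')^2) dx.
Lagrangian L = sqrt(1 + (y')^2) has no explicit y dependence, so ∂L/∂y = 0 and the Euler-Lagrange equation gives
    d/dx( y' / sqrt(1 + (y')^2) ) = 0  ⇒  y' / sqrt(1 + (y')^2) = const.
Hence y' is constant, so y(x) is affine.
Fitting the endpoints (-3, 3) and (1, -3):
    slope m = ((-3) − 3) / (1 − (-3)) = -3/2,
    intercept c = 3 − m·(-3) = -3/2.
Extremal: y(x) = (-3/2) x - 3/2.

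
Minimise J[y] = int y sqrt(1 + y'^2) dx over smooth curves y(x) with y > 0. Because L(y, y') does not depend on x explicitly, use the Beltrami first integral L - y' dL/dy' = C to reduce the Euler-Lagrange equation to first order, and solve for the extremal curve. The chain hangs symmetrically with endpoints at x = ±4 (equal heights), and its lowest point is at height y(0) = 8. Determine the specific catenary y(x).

The Lagrangian L(y, y') = y sqrt(1 + y'^2) has no explicit x dependence, so the Beltrami identity applies:
    L − y' ∂L/∂y' = C.
Compute ∂L/∂y' = y · y' / sqrt(1 + y'^2). Then
    L − y' ∂L/∂y'
    = y sqrt(1 + y'^2) − y · y'^2 / sqrt(1 + y'^2)
    = y (1 + y'^2 − y'^2) / sqrt(1 + y'^2)
    = y / sqrt(1 + y'^2) = C.
Squaring gives y^2 = C^2 (1 + y'^2), i.e.
    y'^2 = y^2 / C^2 − 1.
Separating variables,
    dy / sqrt(y^2 − C^2) = dx / C,
and integrating gives arccosh(y / C) = (x − a)/C, so
    y(x) = C cosh((x − a)/C),
the catenary. The constants C and a are fixed by the two endpoint conditions (and, for the hanging-chain problem, the length constraint selects C).
Now fit the given data. The endpoints x = ±4 are symmetric at equal height, so the catenary is even about its minimum: a = 0 and y(x) = C cosh(x/C). The lowest point is y(0) = C cosh(0) = C, and we are told y(0) = 8, so C = 8. Therefore
    y(x) = 8 cosh(x/8),
and at the endpoints
    y(±4) = 8 cosh(4/8).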